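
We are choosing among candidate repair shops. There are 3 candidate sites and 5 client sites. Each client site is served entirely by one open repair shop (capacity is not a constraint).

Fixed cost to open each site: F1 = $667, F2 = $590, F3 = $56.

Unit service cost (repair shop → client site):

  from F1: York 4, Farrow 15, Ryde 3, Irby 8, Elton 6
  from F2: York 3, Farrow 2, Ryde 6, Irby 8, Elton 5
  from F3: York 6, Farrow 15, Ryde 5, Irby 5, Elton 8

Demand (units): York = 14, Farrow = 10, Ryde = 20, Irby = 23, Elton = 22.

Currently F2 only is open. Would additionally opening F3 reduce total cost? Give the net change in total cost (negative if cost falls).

Current service cost with {F2}: 476.
Adding F3: each client site re-picks its cheapest; new service cost 387, saving 89.
Extra fixed cost: 56. Net change = 56 − 89 = -33.
(Totals: 1066 → 1033.)

Yes — net change −33 (cost falls by 33).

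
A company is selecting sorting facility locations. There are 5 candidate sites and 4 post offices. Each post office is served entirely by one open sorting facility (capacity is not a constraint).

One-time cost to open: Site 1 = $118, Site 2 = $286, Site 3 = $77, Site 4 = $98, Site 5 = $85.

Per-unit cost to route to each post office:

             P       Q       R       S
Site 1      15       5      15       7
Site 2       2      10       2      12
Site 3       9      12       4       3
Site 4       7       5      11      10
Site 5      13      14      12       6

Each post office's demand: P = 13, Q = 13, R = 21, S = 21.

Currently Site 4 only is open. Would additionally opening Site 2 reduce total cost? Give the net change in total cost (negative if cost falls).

No — net change +32 (cost rises by 32).

Current service cost with {Site 4}: 597.
Adding Site 2: each post office re-picks its cheapest; new service cost 343, saving 254.
Extra fixed cost: 286. Net change = 286 − 254 = 32.
(Totals: 695 → 727.)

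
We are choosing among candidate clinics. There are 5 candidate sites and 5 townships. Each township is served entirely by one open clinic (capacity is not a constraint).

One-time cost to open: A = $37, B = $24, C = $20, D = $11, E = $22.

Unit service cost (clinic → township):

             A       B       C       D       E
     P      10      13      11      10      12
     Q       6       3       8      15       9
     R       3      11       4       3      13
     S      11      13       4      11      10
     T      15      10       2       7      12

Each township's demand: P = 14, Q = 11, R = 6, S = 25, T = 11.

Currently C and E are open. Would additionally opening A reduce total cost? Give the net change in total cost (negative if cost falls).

Yes — net change −5 (cost falls by 5).

Current service cost with {C, E}: 388.
Adding A: each township re-picks its cheapest; new service cost 346, saving 42.
Extra fixed cost: 37. Net change = 37 − 42 = -5.
(Totals: 430 → 425.)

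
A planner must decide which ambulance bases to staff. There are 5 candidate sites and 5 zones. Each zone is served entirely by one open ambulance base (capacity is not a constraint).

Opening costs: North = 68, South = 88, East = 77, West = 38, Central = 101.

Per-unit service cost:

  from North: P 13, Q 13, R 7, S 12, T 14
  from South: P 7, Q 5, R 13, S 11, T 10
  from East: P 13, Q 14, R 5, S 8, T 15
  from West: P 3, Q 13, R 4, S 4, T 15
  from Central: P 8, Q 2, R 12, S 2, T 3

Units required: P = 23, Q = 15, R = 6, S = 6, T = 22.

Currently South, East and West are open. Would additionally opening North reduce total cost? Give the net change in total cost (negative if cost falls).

No — net change +68 (cost rises by 68).

Current service cost with {South, East, West}: 412.
Adding North: each zone re-picks its cheapest; new service cost 412, saving 0.
Extra fixed cost: 68. Net change = 68 − 0 = 68.
(Totals: 615 → 683.)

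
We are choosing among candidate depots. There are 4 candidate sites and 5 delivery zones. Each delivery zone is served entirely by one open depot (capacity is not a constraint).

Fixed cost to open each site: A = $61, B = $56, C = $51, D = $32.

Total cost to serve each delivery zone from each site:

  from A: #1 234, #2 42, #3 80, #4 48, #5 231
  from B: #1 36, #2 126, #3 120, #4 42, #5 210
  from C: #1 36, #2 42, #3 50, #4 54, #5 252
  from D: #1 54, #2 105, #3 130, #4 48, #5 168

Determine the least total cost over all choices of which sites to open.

For any fixed open set, each delivery zone goes to its cheapest open site; total = fixed + service.
{C, D}: #1→C 36, #2→C 42, #3→C 50, #4→D 48, #5→D 168. Service 344; fixed 83; total 427.
{B, C, D}: service 338 + fixed 139 = 477
{A, D}: #1→D 54, #2→A 42, #3→A 80, #4→A 48, #5→D 168. Service 392; fixed 93; total 485.
{A, B, C, D}: service 338 + fixed 200 = 538
No other subset beats 427.

Minimum total cost: 427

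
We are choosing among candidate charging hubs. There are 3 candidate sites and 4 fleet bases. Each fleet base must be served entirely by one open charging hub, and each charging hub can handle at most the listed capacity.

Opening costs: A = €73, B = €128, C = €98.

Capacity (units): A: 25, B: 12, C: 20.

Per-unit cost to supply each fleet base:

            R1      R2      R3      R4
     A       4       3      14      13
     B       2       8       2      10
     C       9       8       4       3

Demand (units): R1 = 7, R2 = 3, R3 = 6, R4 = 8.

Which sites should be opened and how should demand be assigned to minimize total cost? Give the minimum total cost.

Open {A, C}: R1→A 4·7=28, R2→A 3·3=9, R3→C 4·6=24, R4→C 3·8=24.
Loads: A carries 10/25, C carries 14/20. Service 85; fixed 171; total 256.
Next best feasible plan costs 271.

Minimum total cost: 256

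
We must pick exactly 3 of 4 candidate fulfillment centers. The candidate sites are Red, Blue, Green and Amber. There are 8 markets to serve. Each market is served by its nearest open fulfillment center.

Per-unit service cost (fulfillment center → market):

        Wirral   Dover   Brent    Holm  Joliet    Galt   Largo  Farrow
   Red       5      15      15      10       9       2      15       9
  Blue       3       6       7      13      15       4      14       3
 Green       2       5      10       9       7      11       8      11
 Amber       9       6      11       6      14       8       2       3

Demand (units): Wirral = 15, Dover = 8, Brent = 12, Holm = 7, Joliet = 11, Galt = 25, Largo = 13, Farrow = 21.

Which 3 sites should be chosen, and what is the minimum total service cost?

With exactly 3 open, each market uses its cheapest among the chosen.
{Red, Green, Amber}: Wirral→Green 2·15=30, Dover→Green 5·8=40, Brent→Green 10·12=120, Holm→Amber 6·7=42, Joliet→Green 7·11=77, Galt→Red 2·25=50, Largo→Amber 2·13=26, Farrow→Amber 3·21=63. Service cost 448.
{Red, Blue, Amber}: service cost 457
{Blue, Green, Amber}: service cost 462
Among all 4 size-3 choices, {Red, Green, Amber} is lowest.

Choose Red, Green and Amber; total service cost 448.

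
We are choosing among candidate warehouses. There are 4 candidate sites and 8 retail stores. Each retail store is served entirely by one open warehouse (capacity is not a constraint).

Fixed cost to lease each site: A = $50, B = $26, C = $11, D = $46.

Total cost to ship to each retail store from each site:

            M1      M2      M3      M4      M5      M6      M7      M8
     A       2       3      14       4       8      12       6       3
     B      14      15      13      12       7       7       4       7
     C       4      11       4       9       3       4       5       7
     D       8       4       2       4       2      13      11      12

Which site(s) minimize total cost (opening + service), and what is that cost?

For any fixed open set, each retail store goes to its cheapest open site; total = fixed + service.
{C}: M1→C 4, M2→C 11, M3→C 4, M4→C 9, M5→C 3, M6→C 4, M7→C 5, M8→C 7. Service 47; fixed 11; total 58.
{B, C}: service 46 + fixed 37 = 83
{A, C}: service 28 + fixed 61 = 89
{A, B, C, D}: service 24 + fixed 133 = 157
No other subset beats 58.

Open C only; minimum total cost 58.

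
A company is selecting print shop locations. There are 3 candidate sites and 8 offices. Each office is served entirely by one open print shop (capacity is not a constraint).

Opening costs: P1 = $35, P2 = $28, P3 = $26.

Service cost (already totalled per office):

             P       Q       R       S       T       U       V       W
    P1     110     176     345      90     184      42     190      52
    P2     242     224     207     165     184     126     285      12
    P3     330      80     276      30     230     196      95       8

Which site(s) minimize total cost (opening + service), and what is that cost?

For any fixed open set, each office goes to its cheapest open site; total = fixed + service.
{P1, P2, P3}: P→P1 110, Q→P3 80, R→P2 207, S→P3 30, T→P1 184, U→P1 42, V→P3 95, W→P3 8. Service 756; fixed 89; total 845.
{P1, P3}: service 825 + fixed 61 = 886
{P2, P3}: P→P2 242, Q→P3 80, R→P2 207, S→P3 30, T→P2 184, U→P2 126, V→P3 95, W→P3 8. Service 972; fixed 54; total 1026.
{P3}: service 1245 + fixed 26 = 1271
(All 7 nonempty subsets were checked; P1, P2 and P3 is lowest.)

Open P1, P2 and P3; minimum total cost 845.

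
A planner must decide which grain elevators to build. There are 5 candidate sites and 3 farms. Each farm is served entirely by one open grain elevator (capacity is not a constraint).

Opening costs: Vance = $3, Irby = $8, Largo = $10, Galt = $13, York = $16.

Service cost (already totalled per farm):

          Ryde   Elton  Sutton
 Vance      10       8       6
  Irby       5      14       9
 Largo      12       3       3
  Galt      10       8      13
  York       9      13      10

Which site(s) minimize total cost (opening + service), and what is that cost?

Open Vance only; minimum total cost 27.

For any fixed open set, each farm goes to its cheapest open site; total = fixed + service.
{Vance}: Ryde→Vance 10, Elton→Vance 8, Sutton→Vance 6. Service 24; fixed 3; total 27.
{Largo}: service 18 + fixed 10 = 28
{Vance, Largo}: Ryde→Vance 10, Elton→Largo 3, Sutton→Largo 3. Service 16; fixed 13; total 29.
{Vance, Irby, Largo, Galt, York}: service 11 + fixed 50 = 61
No other subset beats 27.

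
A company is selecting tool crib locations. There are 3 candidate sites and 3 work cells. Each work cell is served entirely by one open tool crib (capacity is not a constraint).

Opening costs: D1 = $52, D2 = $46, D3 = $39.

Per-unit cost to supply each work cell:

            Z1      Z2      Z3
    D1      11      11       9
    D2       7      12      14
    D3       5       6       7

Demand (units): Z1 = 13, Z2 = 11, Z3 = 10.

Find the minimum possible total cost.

For any fixed open set, each work cell goes to its cheapest open site; total = fixed + service.
{D3}: Z1→D3 5·13=65, Z2→D3 6·11=66, Z3→D3 7·10=70. Service 201; fixed 39; total 240.
{D2, D3}: Z1→D3 5·13=65, Z2→D3 6·11=66, Z3→D3 7·10=70. Service 201; fixed 85; total 286.
{D1, D3}: service 201 + fixed 91 = 292
{D1, D2, D3}: Z1→D3 5·13=65, Z2→D3 6·11=66, Z3→D3 7·10=70. Service 201; fixed 137; total 338.
No other subset beats 240.

Minimum total cost: 240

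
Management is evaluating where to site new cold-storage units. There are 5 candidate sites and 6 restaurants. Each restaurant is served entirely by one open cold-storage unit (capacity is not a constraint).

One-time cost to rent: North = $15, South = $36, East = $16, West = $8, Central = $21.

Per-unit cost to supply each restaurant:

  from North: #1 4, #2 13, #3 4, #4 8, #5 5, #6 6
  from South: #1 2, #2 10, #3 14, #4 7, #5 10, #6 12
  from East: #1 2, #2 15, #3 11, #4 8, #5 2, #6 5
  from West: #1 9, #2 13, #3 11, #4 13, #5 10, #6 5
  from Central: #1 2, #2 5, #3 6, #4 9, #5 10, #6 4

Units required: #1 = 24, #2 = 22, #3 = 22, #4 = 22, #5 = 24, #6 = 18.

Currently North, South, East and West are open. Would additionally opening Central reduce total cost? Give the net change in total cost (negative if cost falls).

Current service cost with {North, South, East, West}: 648.
Adding Central: each restaurant re-picks its cheapest; new service cost 520, saving 128.
Extra fixed cost: 21. Net change = 21 − 128 = -107.
(Totals: 723 → 616.)

Yes — net change −107 (cost falls by 107).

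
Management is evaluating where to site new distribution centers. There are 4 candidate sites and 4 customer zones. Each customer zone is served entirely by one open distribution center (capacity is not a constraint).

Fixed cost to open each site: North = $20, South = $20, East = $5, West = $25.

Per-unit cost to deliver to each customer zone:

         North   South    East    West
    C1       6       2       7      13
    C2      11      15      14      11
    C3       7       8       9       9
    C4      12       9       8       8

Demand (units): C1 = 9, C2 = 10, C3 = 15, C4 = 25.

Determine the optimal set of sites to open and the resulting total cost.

For any fixed open set, each customer zone goes to its cheapest open site; total = fixed + service.
{North, South, East}: C1→South 2·9=18, C2→North 11·10=110, C3→North 7·15=105, C4→East 8·25=200. Service 433; fixed 45; total 478.
{South, West}: service 448 + fixed 45 = 493
{North, East}: C1→North 6·9=54, C2→North 11·10=110, C3→North 7·15=105, C4→East 8·25=200. Service 469; fixed 25; total 494.
{North, South, East, West}: C1→South 2·9=18, C2→North 11·10=110, C3→North 7·15=105, C4→East 8·25=200. Service 433; fixed 70; total 503.
No other subset beats 478.

Open North, South and East; minimum total cost 478.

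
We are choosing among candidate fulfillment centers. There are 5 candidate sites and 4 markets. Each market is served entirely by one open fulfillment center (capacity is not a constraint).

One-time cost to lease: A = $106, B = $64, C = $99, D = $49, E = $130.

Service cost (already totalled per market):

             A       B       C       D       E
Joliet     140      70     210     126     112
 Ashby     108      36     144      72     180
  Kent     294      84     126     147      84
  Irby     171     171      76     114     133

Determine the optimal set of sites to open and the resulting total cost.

Open B and D; minimum total cost 417.

For any fixed open set, each market goes to its cheapest open site; total = fixed + service.
{B, D}: Joliet→B 70, Ashby→B 36, Kent→B 84, Irby→D 114. Service 304; fixed 113; total 417.
{B}: Joliet→B 70, Ashby→B 36, Kent→B 84, Irby→B 171. Service 361; fixed 64; total 425.
{B, C}: Joliet→B 70, Ashby→B 36, Kent→B 84, Irby→C 76. Service 266; fixed 163; total 429.
{A, B, C, D, E}: Joliet→B 70, Ashby→B 36, Kent→B 84, Irby→C 76. Service 266; fixed 448; total 714.
No other subset beats 417.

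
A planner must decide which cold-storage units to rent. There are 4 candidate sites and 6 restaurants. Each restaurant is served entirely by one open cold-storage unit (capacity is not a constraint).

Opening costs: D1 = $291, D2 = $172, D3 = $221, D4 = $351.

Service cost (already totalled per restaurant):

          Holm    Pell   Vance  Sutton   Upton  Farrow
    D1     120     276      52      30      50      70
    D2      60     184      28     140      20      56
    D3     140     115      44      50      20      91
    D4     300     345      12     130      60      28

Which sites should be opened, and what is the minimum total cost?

Open D2 only; minimum total cost 660.

For any fixed open set, each restaurant goes to its cheapest open site; total = fixed + service.
{D2}: Holm→D2 60, Pell→D2 184, Vance→D2 28, Sutton→D2 140, Upton→D2 20, Farrow→D2 56. Service 488; fixed 172; total 660.
{D3}: service 460 + fixed 221 = 681
{D2, D3}: service 329 + fixed 393 = 722
{D1, D2, D3, D4}: service 265 + fixed 1035 = 1300
No other subset beats 660.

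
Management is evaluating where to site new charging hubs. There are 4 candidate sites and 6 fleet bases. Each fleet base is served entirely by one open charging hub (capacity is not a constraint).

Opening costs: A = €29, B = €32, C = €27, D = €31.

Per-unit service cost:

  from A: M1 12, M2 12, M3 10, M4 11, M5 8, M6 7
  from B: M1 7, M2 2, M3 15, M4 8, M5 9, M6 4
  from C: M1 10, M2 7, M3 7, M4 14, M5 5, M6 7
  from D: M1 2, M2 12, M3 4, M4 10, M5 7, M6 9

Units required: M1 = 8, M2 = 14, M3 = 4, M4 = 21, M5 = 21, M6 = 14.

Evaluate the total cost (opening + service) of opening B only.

Total cost: 589

Each fleet base is assigned to its cheapest site among the open ones.
{B}: M1→B 7·8=56, M2→B 2·14=28, M3→B 15·4=60, M4→B 8·21=168, M5→B 9·21=189, M6→B 4·14=56. Service 557; fixed 32; total 589.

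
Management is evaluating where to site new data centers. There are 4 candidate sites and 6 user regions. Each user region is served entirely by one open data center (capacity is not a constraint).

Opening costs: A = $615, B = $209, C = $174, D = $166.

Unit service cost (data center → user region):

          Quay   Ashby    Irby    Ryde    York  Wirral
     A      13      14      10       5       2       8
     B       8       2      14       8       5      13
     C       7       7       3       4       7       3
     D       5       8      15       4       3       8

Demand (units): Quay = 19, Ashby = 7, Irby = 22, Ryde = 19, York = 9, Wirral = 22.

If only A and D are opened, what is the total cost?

Total cost: 1422

Each user region is assigned to its cheapest site among the open ones.
{A, D}: Quay→D 5·19=95, Ashby→D 8·7=56, Irby→A 10·22=220, Ryde→D 4·19=76, York→A 2·9=18, Wirral→A 8·22=176. Service 641; fixed 781; total 1422.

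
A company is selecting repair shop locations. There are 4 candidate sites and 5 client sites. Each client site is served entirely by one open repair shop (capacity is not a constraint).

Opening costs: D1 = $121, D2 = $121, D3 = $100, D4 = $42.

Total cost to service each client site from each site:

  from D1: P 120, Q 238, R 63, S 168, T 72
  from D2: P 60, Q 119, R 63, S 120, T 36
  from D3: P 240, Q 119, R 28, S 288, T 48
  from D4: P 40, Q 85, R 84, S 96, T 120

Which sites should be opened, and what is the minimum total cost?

For any fixed open set, each client site goes to its cheapest open site; total = fixed + service.
{D3, D4}: P→D4 40, Q→D4 85, R→D3 28, S→D4 96, T→D3 48. Service 297; fixed 142; total 439.
{D4}: P→D4 40, Q→D4 85, R→D4 84, S→D4 96, T→D4 120. Service 425; fixed 42; total 467.
{D2, D4}: P→D4 40, Q→D4 85, R→D2 63, S→D4 96, T→D2 36. Service 320; fixed 163; total 483.
{D1, D2, D3, D4}: P→D4 40, Q→D4 85, R→D3 28, S→D4 96, T→D2 36. Service 285; fixed 384; total 669.
No other subset beats 439.

Open D3 and D4; minimum total cost 439.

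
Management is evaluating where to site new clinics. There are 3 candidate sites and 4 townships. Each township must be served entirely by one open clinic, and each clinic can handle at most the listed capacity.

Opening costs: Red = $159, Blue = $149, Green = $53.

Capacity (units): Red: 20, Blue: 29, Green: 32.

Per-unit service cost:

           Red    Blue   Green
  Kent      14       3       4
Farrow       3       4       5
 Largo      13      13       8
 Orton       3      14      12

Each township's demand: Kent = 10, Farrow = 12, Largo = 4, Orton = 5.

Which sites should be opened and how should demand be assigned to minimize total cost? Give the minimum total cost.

Minimum total cost: 245

Open {Green}: Kent→Green 4·10=40, Farrow→Green 5·12=60, Largo→Green 8·4=32, Orton→Green 12·5=60.
Loads: Green carries 31/32. Service 192; fixed 53; total 245.
Next best feasible plan costs 335.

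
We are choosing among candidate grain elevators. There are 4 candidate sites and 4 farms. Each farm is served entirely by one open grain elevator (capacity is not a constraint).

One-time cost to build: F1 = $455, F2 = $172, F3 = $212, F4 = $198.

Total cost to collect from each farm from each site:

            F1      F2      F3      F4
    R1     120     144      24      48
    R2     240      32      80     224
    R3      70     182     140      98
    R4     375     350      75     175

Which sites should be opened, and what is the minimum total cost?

Open F3 only; minimum total cost 531.

For any fixed open set, each farm goes to its cheapest open site; total = fixed + service.
{F3}: R1→F3 24, R2→F3 80, R3→F3 140, R4→F3 75. Service 319; fixed 212; total 531.
{F2, F3}: service 271 + fixed 384 = 655
{F3, F4}: service 277 + fixed 410 = 687
{F1, F2, F3, F4}: R1→F3 24, R2→F2 32, R3→F1 70, R4→F3 75. Service 201; fixed 1037; total 1238.
No other subset beats 531.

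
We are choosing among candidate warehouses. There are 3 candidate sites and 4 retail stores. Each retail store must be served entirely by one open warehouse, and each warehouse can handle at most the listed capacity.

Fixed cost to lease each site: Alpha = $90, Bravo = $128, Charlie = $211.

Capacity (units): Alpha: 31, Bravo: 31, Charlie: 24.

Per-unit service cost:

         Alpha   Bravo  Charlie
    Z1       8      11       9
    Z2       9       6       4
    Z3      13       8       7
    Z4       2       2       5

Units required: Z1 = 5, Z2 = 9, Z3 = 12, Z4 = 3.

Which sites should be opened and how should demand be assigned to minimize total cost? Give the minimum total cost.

Open {Bravo}: Z1→Bravo 11·5=55, Z2→Bravo 6·9=54, Z3→Bravo 8·12=96, Z4→Bravo 2·3=6.
Loads: Bravo carries 29/31. Service 211; fixed 128; total 339.
Next best feasible plan costs 373.

Minimum total cost: 339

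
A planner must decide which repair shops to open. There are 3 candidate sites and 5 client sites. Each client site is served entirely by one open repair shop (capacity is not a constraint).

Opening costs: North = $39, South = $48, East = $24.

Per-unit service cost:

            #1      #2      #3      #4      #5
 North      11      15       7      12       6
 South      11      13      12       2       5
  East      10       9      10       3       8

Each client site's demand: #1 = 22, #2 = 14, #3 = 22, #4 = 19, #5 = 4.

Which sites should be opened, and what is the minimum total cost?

Open North and East; minimum total cost 644.

For any fixed open set, each client site goes to its cheapest open site; total = fixed + service.
{North, East}: #1→East 10·22=220, #2→East 9·14=126, #3→North 7·22=154, #4→East 3·19=57, #5→North 6·4=24. Service 581; fixed 63; total 644.
{North, South, East}: service 558 + fixed 111 = 669
{East}: service 655 + fixed 24 = 679
(All 7 nonempty subsets were checked; North and East is lowest.)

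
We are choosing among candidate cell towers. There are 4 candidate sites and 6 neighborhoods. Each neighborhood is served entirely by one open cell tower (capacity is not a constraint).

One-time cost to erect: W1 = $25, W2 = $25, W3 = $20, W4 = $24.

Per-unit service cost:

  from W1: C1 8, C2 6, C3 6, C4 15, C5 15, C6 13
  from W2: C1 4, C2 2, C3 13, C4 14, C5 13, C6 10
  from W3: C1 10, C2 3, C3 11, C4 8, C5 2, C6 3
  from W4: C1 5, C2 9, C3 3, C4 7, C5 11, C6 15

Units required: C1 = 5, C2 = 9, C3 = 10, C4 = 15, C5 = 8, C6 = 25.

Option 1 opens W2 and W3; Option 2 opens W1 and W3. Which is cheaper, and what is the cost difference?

Option 2 is cheaper by 21.

Option 1: {W2, W3}: C1→W2 4·5=20, C2→W2 2·9=18, C3→W3 11·10=110, C4→W3 8·15=120, C5→W3 2·8=16, C6→W3 3·25=75. Service 359; fixed 45; total 404.
Option 2: {W1, W3}: C1→W1 8·5=40, C2→W3 3·9=27, C3→W1 6·10=60, C4→W3 8·15=120, C5→W3 2·8=16, C6→W3 3·25=75. Service 338; fixed 45; total 383.
Difference: |404 − 383| = 21.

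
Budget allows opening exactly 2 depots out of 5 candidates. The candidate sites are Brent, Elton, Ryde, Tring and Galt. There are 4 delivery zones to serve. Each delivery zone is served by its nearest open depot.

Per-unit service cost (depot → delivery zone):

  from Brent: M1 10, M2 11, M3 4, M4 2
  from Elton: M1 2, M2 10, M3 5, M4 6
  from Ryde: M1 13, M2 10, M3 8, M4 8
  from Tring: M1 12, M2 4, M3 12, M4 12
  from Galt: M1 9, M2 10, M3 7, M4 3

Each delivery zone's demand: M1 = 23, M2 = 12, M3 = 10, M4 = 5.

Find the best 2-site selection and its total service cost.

Choose Elton and Tring; total service cost 174.

With exactly 2 open, each delivery zone uses its cheapest among the chosen.
{Elton, Tring}: M1→Elton 2·23=46, M2→Tring 4·12=48, M3→Elton 5·10=50, M4→Elton 6·5=30. Service cost 174.
{Brent, Elton}: service cost 216
{Elton, Galt}: service cost 231
Among all 10 size-2 choices, {Elton, Tring} is lowest.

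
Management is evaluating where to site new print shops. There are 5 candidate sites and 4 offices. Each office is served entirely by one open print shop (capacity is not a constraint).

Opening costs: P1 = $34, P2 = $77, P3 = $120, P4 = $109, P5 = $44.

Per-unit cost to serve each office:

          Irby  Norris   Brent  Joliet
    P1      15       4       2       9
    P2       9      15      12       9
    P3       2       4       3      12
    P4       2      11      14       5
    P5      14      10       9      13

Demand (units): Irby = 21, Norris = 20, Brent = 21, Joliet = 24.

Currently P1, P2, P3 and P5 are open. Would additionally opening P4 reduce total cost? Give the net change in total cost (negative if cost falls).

No — net change +13 (cost rises by 13).

Current service cost with {P1, P2, P3, P5}: 380.
Adding P4: each office re-picks its cheapest; new service cost 284, saving 96.
Extra fixed cost: 109. Net change = 109 − 96 = 13.
(Totals: 655 → 668.)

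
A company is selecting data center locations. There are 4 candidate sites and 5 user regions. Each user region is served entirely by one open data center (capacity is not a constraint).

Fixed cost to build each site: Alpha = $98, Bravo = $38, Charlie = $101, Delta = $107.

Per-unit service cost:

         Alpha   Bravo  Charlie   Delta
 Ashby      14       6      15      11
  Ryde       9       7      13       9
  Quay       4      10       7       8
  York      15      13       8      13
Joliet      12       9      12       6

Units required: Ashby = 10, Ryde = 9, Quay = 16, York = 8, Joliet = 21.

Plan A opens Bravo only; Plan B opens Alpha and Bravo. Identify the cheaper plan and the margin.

Plan A is cheaper by 2.

Plan A: {Bravo}: Ashby→Bravo 6·10=60, Ryde→Bravo 7·9=63, Quay→Bravo 10·16=160, York→Bravo 13·8=104, Joliet→Bravo 9·21=189. Service 576; fixed 38; total 614.
Plan B: {Alpha, Bravo}: Ashby→Bravo 6·10=60, Ryde→Bravo 7·9=63, Quay→Alpha 4·16=64, York→Bravo 13·8=104, Joliet→Bravo 9·21=189. Service 480; fixed 136; total 616.
Difference: |614 − 616| = 2.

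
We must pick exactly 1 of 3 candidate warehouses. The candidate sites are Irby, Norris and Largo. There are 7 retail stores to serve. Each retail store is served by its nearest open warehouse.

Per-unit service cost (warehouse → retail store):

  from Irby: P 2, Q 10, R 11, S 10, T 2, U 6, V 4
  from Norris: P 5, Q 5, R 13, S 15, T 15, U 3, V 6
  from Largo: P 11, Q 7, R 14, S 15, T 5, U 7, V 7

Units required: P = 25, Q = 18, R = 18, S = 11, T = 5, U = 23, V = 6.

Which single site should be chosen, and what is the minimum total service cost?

Choose Irby only; total service cost 710.

With exactly 1 open, each retail store uses its cheapest among the chosen.
{Irby}: P→Irby 2·25=50, Q→Irby 10·18=180, R→Irby 11·18=198, S→Irby 10·11=110, T→Irby 2·5=10, U→Irby 6·23=138, V→Irby 4·6=24. Service cost 710.
{Norris}: service cost 794
{Largo}: service cost 1046
Among all 3 size-1 choices, {Irby} is lowest.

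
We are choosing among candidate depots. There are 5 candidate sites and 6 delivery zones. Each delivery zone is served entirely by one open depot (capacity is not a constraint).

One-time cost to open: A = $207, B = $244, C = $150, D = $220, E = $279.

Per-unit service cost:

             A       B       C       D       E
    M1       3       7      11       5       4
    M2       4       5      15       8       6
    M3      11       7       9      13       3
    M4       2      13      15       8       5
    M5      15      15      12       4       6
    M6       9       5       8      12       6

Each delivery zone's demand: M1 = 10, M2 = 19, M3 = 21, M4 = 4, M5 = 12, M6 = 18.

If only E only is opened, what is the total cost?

Total cost: 696

Each delivery zone is assigned to its cheapest site among the open ones.
{E}: M1→E 4·10=40, M2→E 6·19=114, M3→E 3·21=63, M4→E 5·4=20, M5→E 6·12=72, M6→E 6·18=108. Service 417; fixed 279; total 696.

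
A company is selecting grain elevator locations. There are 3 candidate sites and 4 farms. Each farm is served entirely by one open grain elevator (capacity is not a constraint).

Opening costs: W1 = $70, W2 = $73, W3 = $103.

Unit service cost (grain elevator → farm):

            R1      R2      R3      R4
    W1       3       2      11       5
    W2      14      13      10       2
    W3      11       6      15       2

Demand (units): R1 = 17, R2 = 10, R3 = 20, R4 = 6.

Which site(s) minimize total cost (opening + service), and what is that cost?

Open W1 only; minimum total cost 391.

For any fixed open set, each farm goes to its cheapest open site; total = fixed + service.
{W1}: R1→W1 3·17=51, R2→W1 2·10=20, R3→W1 11·20=220, R4→W1 5·6=30. Service 321; fixed 70; total 391.
{W1, W2}: service 283 + fixed 143 = 426
{W1, W3}: service 303 + fixed 173 = 476
{W1, W2, W3}: service 283 + fixed 246 = 529
(All 7 nonempty subsets were checked; W1 only is lowest.)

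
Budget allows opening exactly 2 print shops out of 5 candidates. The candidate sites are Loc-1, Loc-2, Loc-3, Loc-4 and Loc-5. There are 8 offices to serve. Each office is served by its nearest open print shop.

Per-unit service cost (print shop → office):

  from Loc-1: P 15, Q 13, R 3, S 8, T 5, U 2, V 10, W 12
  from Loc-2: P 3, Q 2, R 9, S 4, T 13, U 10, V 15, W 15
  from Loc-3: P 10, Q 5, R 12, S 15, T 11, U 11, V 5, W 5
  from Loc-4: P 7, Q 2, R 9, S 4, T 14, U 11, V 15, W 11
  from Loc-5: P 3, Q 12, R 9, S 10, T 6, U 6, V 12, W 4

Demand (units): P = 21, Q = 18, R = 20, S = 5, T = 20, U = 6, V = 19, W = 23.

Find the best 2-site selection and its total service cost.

With exactly 2 open, each office uses its cheapest among the chosen.
{Loc-1, Loc-3}: P→Loc-3 10·21=210, Q→Loc-3 5·18=90, R→Loc-1 3·20=60, S→Loc-1 8·5=40, T→Loc-1 5·20=100, U→Loc-1 2·6=12, V→Loc-3 5·19=95, W→Loc-3 5·23=115. Service cost 722.
{Loc-3, Loc-5}: service cost 726
{Loc-1, Loc-2}: service cost 757
Among all 10 size-2 choices, {Loc-1, Loc-3} is lowest.

Choose Loc-1 and Loc-3; total service cost 722.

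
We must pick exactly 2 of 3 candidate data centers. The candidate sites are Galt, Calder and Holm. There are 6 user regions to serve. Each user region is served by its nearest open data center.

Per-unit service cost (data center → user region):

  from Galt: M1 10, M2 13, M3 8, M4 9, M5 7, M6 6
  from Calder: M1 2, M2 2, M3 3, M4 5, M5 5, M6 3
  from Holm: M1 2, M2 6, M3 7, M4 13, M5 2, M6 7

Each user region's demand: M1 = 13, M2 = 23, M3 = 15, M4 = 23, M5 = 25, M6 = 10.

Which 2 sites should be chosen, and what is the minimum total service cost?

With exactly 2 open, each user region uses its cheapest among the chosen.
{Calder, Holm}: M1→Calder 2·13=26, M2→Calder 2·23=46, M3→Calder 3·15=45, M4→Calder 5·23=115, M5→Holm 2·25=50, M6→Calder 3·10=30. Service cost 312.
{Galt, Calder}: service cost 387
{Galt, Holm}: service cost 586
Among all 3 size-2 choices, {Calder, Holm} is lowest.

Choose Calder and Holm; total service cost 312.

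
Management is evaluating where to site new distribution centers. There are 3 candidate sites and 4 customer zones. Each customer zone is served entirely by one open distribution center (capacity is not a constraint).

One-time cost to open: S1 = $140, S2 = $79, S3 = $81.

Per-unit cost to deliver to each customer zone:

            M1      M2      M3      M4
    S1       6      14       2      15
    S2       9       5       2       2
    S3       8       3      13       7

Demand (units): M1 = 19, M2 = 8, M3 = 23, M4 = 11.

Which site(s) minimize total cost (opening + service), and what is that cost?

Open S2 only; minimum total cost 358.

For any fixed open set, each customer zone goes to its cheapest open site; total = fixed + service.
{S2}: M1→S2 9·19=171, M2→S2 5·8=40, M3→S2 2·23=46, M4→S2 2·11=22. Service 279; fixed 79; total 358.
{S2, S3}: M1→S3 8·19=152, M2→S3 3·8=24, M3→S2 2·23=46, M4→S2 2·11=22. Service 244; fixed 160; total 404.
{S1, S2}: service 222 + fixed 219 = 441
{S1, S2, S3}: service 206 + fixed 300 = 506
(All 7 nonempty subsets were checked; S2 only is lowest.)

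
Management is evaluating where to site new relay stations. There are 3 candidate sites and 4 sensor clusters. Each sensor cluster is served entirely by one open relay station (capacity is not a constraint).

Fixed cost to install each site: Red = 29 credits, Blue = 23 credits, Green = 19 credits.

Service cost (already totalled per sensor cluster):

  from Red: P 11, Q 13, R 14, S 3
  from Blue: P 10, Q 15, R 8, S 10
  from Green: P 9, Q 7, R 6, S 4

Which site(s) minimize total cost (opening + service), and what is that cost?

For any fixed open set, each sensor cluster goes to its cheapest open site; total = fixed + service.
{Green}: P→Green 9, Q→Green 7, R→Green 6, S→Green 4. Service 26; fixed 19; total 45.
{Blue}: service 43 + fixed 23 = 66
{Blue, Green}: service 26 + fixed 42 = 68
{Red, Blue, Green}: service 25 + fixed 71 = 96
No other subset beats 45.

Open Green only; minimum total cost 45.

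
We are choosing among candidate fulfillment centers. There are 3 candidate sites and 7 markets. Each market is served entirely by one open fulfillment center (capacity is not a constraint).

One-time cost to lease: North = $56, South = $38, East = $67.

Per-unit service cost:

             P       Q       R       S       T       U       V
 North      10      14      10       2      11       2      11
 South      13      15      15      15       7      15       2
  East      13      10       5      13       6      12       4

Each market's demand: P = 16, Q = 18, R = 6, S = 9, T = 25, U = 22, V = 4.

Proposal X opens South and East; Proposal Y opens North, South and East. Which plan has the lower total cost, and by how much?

Proposal X: {South, East}: P→South 13·16=208, Q→East 10·18=180, R→East 5·6=30, S→East 13·9=117, T→East 6·25=150, U→East 12·22=264, V→South 2·4=8. Service 957; fixed 105; total 1062.
Proposal Y: {North, South, East}: P→North 10·16=160, Q→East 10·18=180, R→East 5·6=30, S→North 2·9=18, T→East 6·25=150, U→North 2·22=44, V→South 2·4=8. Service 590; fixed 161; total 751.
Difference: |1062 − 751| = 311.

Proposal Y is cheaper by 311.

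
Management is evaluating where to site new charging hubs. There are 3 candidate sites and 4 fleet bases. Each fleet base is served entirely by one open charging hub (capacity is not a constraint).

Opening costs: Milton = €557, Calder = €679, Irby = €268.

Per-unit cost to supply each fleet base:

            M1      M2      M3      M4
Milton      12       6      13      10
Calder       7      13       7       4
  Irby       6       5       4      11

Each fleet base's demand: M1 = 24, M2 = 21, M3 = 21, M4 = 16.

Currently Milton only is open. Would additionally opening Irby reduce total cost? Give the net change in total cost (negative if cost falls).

Yes — net change −86 (cost falls by 86).

Current service cost with {Milton}: 847.
Adding Irby: each fleet base re-picks its cheapest; new service cost 493, saving 354.
Extra fixed cost: 268. Net change = 268 − 354 = -86.
(Totals: 1404 → 1318.)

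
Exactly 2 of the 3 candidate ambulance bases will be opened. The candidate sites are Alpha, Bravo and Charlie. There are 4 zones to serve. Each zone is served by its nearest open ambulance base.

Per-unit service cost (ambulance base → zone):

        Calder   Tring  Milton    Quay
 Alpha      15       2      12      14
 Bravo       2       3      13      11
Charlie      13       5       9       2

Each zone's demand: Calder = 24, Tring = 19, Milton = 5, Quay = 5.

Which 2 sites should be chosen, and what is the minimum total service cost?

Choose Bravo and Charlie; total service cost 160.

With exactly 2 open, each zone uses its cheapest among the chosen.
{Bravo, Charlie}: Calder→Bravo 2·24=48, Tring→Bravo 3·19=57, Milton→Charlie 9·5=45, Quay→Charlie 2·5=10. Service cost 160.
{Alpha, Bravo}: service cost 201
{Alpha, Charlie}: service cost 405
Among all 3 size-2 choices, {Bravo, Charlie} is lowest.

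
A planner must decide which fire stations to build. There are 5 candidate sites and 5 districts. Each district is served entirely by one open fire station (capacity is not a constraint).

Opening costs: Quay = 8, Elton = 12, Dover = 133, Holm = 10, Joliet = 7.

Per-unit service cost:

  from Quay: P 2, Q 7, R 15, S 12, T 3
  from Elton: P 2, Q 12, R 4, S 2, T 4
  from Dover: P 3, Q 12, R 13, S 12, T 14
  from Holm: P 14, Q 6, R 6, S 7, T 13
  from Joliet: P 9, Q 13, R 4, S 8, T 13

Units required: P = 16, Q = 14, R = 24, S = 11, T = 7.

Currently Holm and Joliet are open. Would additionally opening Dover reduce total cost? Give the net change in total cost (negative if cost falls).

Current service cost with {Holm, Joliet}: 492.
Adding Dover: each district re-picks its cheapest; new service cost 396, saving 96.
Extra fixed cost: 133. Net change = 133 − 96 = 37.
(Totals: 509 → 546.)

No — net change +37 (cost rises by 37).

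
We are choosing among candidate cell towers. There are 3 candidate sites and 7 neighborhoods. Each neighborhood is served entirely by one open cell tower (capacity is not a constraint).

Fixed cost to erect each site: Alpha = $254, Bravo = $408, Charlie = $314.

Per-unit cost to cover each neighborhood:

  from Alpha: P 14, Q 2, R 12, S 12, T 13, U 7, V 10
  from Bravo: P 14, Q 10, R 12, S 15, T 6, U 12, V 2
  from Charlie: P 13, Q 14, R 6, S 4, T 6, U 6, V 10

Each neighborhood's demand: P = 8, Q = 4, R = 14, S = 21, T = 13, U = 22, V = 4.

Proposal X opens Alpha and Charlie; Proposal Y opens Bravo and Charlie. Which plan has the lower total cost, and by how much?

Proposal X: {Alpha, Charlie}: P→Charlie 13·8=104, Q→Alpha 2·4=8, R→Charlie 6·14=84, S→Charlie 4·21=84, T→Charlie 6·13=78, U→Charlie 6·22=132, V→Alpha 10·4=40. Service 530; fixed 568; total 1098.
Proposal Y: {Bravo, Charlie}: P→Charlie 13·8=104, Q→Bravo 10·4=40, R→Charlie 6·14=84, S→Charlie 4·21=84, T→Bravo 6·13=78, U→Charlie 6·22=132, V→Bravo 2·4=8. Service 530; fixed 722; total 1252.
Difference: |1098 − 1252| = 154.

Proposal X is cheaper by 154.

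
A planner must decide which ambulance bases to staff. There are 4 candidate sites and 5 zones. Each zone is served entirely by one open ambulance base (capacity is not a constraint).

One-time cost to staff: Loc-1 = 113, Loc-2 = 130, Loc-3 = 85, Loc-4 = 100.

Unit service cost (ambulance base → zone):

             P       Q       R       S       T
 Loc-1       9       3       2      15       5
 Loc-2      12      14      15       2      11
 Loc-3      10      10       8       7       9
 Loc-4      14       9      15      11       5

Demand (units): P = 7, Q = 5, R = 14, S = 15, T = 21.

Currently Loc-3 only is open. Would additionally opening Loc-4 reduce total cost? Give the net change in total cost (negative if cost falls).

No — net change +11 (cost rises by 11).

Current service cost with {Loc-3}: 526.
Adding Loc-4: each zone re-picks its cheapest; new service cost 437, saving 89.
Extra fixed cost: 100. Net change = 100 − 89 = 11.
(Totals: 611 → 622.)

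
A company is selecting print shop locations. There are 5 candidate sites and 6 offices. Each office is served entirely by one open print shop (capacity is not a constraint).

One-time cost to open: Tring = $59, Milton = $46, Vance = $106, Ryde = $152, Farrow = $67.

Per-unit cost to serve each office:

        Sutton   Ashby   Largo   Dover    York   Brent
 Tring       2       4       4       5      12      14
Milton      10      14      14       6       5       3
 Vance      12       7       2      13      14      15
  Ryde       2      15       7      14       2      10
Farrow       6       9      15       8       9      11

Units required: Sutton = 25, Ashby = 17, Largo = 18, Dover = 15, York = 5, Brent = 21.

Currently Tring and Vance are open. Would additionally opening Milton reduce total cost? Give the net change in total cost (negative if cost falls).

Current service cost with {Tring, Vance}: 583.
Adding Milton: each office re-picks its cheapest; new service cost 317, saving 266.
Extra fixed cost: 46. Net change = 46 − 266 = -220.
(Totals: 748 → 528.)

Yes — net change −220 (cost falls by 220).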